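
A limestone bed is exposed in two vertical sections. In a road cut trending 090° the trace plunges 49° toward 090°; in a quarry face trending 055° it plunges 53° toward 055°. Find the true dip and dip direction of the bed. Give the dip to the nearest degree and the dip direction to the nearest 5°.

true dip 53°, dip direction 060°

Each apparent-dip line lies in the plane. As unit vectors (x east, y north, z up), v₁ plunges 49°→090° and v₂ plunges 53°→055°.
The plane normal is n = v₁ × v₂ ∝ (0.261, 0.152, 0.226).
True dip = arccos(n_z / |n|) = arccos(0.6005) = 53.1°.
Dip direction = azimuth of (n_x, n_y) = atan2(0.261, 0.152) = 60°.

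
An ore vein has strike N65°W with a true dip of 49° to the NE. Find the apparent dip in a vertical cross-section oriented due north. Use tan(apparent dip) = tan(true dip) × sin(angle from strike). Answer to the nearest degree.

The section lies 65° from the strike.
tan α = tan 49° × sin 65° = 1.1504 × 0.9063 = 1.0426
α = arctan(1.0426) = 46.19°

46°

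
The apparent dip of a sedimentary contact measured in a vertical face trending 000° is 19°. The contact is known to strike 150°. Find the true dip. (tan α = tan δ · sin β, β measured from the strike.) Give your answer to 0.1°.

34.6°

The section is 30° from the strike.
tan(true dip) = tan 19° / sin 30° = 0.6887
δ = arctan(0.6887) = 34.55°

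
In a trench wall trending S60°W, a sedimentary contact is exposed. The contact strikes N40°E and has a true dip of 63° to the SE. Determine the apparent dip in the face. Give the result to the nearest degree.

Angle between strike (N40°E) and section (S60°W): β = 20°.
tan α = tan 63° × sin 20° = 1.9626 × 0.3420 = 0.6713
apparent dip = arctan 0.6713 = 33.87°

34°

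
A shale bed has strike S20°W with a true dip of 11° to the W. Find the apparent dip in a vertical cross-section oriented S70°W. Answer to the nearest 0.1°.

8.5°

The section lies 50° from the strike.
tan α = tan 11° × sin 50° = 0.1944 × 0.7660 = 0.1489
α = arctan(0.1489) = 8.47°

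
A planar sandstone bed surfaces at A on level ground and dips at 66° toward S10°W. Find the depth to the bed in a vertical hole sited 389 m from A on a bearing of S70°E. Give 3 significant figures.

The hole lies 80° from the dip direction, so the down-dip offset is 389 × cos 80° = 67.55 m.
Depth = down-dip offset × tan(dip) = 67.55 × tan 66° = 67.55 × 2.2460
Depth = 151.72 m

152 m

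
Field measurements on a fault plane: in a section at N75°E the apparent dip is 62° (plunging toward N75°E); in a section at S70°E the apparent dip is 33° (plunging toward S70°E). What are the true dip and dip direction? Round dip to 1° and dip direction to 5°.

Each apparent-dip line lies in the plane. As unit vectors (x east, y north, z up), v₁ plunges 62°→N75°E and v₂ plunges 33°→S70°E.
The plane normal is n = v₁ × v₂ ∝ (0.319, 0.449, 0.226).
tan δ = √(n_x²+n_y²)/n_z = 0.551/0.226, so δ = 67.7°.
Dip direction = atan2(0.319, 0.449) = 35° (azimuth of n's horizontal projection).

true dip 68°, dip direction 035°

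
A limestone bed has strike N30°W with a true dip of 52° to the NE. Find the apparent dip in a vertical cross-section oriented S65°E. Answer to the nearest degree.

36°

Angle between strike (N30°W) and section (S65°E): β = 35°.
tan α = tan 52° × sin 35° = 1.2799 × 0.5736 = 0.7341
α = arctan(0.7341) = 36.28°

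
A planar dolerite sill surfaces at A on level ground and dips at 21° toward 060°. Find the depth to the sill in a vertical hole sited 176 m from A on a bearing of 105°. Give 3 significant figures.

The hole lies 45° from the dip direction, so the down-dip offset is 176 × cos 45° = 124.45 m.
Depth = down-dip offset × tan(dip) = 124.45 × tan 21° = 124.45 × 0.3839
Depth = 47.77 m

47.8 m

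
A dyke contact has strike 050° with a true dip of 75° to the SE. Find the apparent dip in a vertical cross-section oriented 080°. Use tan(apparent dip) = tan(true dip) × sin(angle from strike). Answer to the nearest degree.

62°

The section lies 30° from the strike.
tan α = tan 75° × sin 30° = 3.7321 × 0.5000 = 1.8660
apparent dip = arctan 1.8660 = 61.81°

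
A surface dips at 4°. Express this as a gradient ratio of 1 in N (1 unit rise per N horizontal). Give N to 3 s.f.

1 : N means tan θ = 1/N, so N = 1/tan 4° = 1/0.0699

1 in 14.3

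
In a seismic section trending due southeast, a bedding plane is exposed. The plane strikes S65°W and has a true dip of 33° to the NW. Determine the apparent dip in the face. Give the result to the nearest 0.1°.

31.4°

The section lies 70° from the strike.
tan α = tan 33° × sin 70° = 0.6494 × 0.9397 = 0.6102
apparent dip = arctan 0.6102 = 31.39°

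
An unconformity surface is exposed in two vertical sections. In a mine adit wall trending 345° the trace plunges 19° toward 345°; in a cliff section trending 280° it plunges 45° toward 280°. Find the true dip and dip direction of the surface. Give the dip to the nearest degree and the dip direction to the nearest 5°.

true dip 45°, dip direction 275°

Each apparent-dip line lies in the plane. As unit vectors (x east, y north, z up), v₁ plunges 19°→345° and v₂ plunges 45°→280°.
n = v₁ × v₂ = (-0.606, 0.054, 0.606) (taken with n_z > 0).
Dip δ = arctan(|n_h|/n_z) = arctan(0.608/0.606) = 45.1°.
The horizontal component of n points toward azimuth atan2(n_x, n_y) = 275°, the dip direction.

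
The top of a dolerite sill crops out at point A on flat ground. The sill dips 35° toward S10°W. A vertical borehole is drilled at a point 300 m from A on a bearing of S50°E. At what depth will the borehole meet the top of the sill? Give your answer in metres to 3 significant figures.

105 m

The hole lies 60° from the dip direction, so the down-dip offset is 300 × cos 60° = 150.00 m.
Depth = down-dip offset × tan(dip) = 150.00 × tan 35° = 150.00 × 0.7002
Depth = 105.03 m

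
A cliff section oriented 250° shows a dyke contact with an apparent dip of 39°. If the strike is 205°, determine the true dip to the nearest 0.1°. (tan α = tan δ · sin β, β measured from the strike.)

β = acute angle between strike 205° and section 250° = 45°.
tan δ = tan α / sin β = tan 39° / sin 45° = 0.8098 / 0.7071 = 1.1452
δ = arctan(1.1452) = 48.87°

48.9°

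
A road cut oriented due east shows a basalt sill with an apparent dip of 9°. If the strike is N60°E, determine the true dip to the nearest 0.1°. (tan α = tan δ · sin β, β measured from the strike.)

The section is 30° from the strike.
tan δ = tan α / sin β = tan 9° / sin 30° = 0.1584 / 0.5000 = 0.3168
true dip = arctan 0.3168 = 17.58°

17.6°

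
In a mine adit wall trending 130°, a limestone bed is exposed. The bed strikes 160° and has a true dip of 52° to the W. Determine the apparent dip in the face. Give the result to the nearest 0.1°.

32.6°

The strike is 160° and the section trends 130°; the acute angle between them is β = 30°.
tan(apparent dip) = tan 52° · sin 30° = 0.6400
apparent dip = arctan 0.6400 = 32.62°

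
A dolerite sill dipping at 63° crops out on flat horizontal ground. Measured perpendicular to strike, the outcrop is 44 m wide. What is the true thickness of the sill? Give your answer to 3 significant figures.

39.2 m

True thickness t = w · sin(dip) = 44 × sin 63°
t = 44 × 0.8910 = 39.204 m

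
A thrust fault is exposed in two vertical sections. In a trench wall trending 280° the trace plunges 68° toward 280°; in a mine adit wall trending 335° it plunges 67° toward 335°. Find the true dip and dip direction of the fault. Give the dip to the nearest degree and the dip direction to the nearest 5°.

true dip 70°, dip direction 305°

Each apparent-dip line lies in the plane. As unit vectors (x east, y north, z up), v₁ plunges 68°→280° and v₂ plunges 67°→335°.
The plane normal is n = v₁ × v₂ ∝ (-0.268, 0.186, 0.120).
tan δ = √(n_x²+n_y²)/n_z = 0.327/0.120, so δ = 69.9°.
Dip direction = atan2(-0.268, 0.186) = 305° (azimuth of n's horizontal projection).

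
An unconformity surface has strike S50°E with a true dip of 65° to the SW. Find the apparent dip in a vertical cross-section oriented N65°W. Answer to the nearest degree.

The strike is S50°E and the section trends N65°W; the acute angle between them is β = 15°.
tan(apparent dip) = tan 65° · sin 15° = 0.5550
α = arctan(0.5550) = 29.03°

29°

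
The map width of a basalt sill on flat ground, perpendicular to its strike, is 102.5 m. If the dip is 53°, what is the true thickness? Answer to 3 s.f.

81.9 m

True thickness t = w · sin(dip) = 102.5 × sin 53°
t = 102.5 × 0.7986 = 81.860 m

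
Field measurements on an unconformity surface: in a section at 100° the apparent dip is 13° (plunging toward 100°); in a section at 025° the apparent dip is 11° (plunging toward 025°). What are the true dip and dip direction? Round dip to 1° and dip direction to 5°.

true dip 15°, dip direction 070°

Each apparent-dip line lies in the plane. As unit vectors (x east, y north, z up), v₁ plunges 13°→100° and v₂ plunges 11°→025°.
The plane normal is n = v₁ × v₂ ∝ (0.232, 0.090, 0.924).
Dip δ = arctan(|n_h|/n_z) = arctan(0.249/0.924) = 15.1°.
Dip direction = atan2(0.232, 0.090) = 69° (azimuth of n's horizontal projection).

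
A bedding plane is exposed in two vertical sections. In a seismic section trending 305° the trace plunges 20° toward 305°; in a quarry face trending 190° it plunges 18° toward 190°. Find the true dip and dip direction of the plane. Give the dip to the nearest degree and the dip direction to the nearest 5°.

Represent each trace as a vector plunging at its apparent dip toward its trend (east-north-up frame): v₁ = (-0.770, 0.539, -0.342), v₂ = (-0.165, -0.937, -0.309).
Cross product v₁ × v₂ gives the pole to the plane: n ∝ (-0.487, -0.181, 0.810).
Dip δ = arctan(|n_h|/n_z) = arctan(0.520/0.810) = 32.7°.
Dip direction = azimuth of (n_x, n_y) = atan2(-0.487, -0.181) = 250°.

true dip 33°, dip direction 250°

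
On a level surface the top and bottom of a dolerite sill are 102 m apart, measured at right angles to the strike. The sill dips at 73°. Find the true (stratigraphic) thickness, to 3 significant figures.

97.5 m

True thickness t = w · sin(dip) = 102 × sin 73°
t = 102 × 0.9563 = 97.543 m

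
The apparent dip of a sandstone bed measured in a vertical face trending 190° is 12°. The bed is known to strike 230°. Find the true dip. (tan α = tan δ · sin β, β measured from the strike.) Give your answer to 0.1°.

18.3°

β = acute angle between strike 230° and section 190° = 40°.
tan(true dip) = tan 12° / sin 40° = 0.3307
δ = arctan(0.3307) = 18.30°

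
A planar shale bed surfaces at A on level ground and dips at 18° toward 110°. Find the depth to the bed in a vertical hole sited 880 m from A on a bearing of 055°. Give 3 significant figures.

164 m

The hole lies 55° from the dip direction, so the down-dip offset is 880 × cos 55° = 504.75 m.
Depth = down-dip offset × tan(dip) = 504.75 × tan 18° = 504.75 × 0.3249
Depth = 164.00 m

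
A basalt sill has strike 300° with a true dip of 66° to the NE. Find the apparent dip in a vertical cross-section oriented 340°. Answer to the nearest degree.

55°

Angle between strike (300°) and section (340°): β = 40°.
tan α = tan 66° × sin 40° = 2.2460 × 0.6428 = 1.4437
α = arctan(1.4437) = 55.29°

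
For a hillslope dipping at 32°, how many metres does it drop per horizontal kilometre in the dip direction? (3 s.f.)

625 m

drop per km = 1000 × tan 32° = 1000 × 0.6249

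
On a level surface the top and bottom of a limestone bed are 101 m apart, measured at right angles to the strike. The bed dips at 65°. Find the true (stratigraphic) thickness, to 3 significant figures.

91.5 m

True thickness t = w · sin(dip) = 101 × sin 65°
t = 101 × 0.9063 = 91.537 m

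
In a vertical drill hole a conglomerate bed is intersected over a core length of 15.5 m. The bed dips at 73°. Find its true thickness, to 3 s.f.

4.53 m

True thickness t = h · cos(dip) = 15.5 × cos 73°
t = 15.5 × 0.2924 = 4.532 m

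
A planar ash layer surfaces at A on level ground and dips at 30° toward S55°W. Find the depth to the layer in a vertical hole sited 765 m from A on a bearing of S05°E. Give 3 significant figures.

221 m

The hole lies 60° from the dip direction, so the down-dip offset is 765 × cos 60° = 382.50 m.
Depth = down-dip offset × tan(dip) = 382.50 × tan 30° = 382.50 × 0.5774
Depth = 220.84 m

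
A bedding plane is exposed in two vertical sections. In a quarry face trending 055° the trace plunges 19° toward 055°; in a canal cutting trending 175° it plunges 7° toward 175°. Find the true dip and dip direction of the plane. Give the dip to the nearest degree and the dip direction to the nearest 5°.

Each apparent-dip line lies in the plane. As unit vectors (x east, y north, z up), v₁ plunges 19°→055° and v₂ plunges 7°→175°.
Cross product v₁ × v₂ gives the pole to the plane: n ∝ (0.388, -0.066, 0.813).
True dip = arccos(n_z / |n|) = arccos(0.9000) = 25.8°.
Dip direction = atan2(0.388, -0.066) = 100° (azimuth of n's horizontal projection).

true dip 26°, dip direction 100°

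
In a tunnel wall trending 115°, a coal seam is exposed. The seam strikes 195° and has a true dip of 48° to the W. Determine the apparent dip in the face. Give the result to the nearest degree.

48°

Angle between strike (195°) and section (115°): β = 80°.
tan α = tan 48° × sin 80° = 1.1106 × 0.9848 = 1.0937
apparent dip = arctan 1.0937 = 47.56°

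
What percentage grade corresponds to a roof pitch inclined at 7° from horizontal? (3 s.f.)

grade % = 100 × tan 7° = 100 × 0.1228

12.3%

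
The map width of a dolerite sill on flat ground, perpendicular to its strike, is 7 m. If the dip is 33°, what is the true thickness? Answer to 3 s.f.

3.81 m

True thickness t = w · sin(dip) = 7 × sin 33°
t = 7 × 0.5446 = 3.812 m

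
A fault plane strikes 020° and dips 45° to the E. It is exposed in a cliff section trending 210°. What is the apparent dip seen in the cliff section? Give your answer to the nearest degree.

10°

Angle between strike (020°) and section (210°): β = 10°.
tan α = tan 45° × sin 10° = 1.0000 × 0.1736 = 0.1736
α = arctan(0.1736) = 9.85°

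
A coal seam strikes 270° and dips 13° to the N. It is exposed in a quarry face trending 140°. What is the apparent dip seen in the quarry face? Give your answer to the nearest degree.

10°

The section lies 50° from the strike.
tan α = tan 13° × sin 50° = 0.2309 × 0.7660 = 0.1769
apparent dip = arctan 0.1769 = 10.03°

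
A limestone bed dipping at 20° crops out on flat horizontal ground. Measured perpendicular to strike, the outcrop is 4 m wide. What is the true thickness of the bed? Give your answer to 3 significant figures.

1.37 m

True thickness t = w · sin(dip) = 4 × sin 20°
t = 4 × 0.3420 = 1.368 m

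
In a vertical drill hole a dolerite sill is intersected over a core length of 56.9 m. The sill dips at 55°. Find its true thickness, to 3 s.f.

True thickness t = h · cos(dip) = 56.9 × cos 55°
t = 56.9 × 0.5736 = 32.636 m

32.6 m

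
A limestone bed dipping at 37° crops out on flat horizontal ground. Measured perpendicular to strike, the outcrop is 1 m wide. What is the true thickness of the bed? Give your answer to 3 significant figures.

0.602 m

True thickness t = w · sin(dip) = 1 × sin 37°
t = 1 × 0.6018 = 0.602 m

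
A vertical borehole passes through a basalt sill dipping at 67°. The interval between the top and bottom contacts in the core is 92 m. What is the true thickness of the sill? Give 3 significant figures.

35.9 m

True thickness t = h · cos(dip) = 92 × cos 67°
t = 92 × 0.3907 = 35.947 m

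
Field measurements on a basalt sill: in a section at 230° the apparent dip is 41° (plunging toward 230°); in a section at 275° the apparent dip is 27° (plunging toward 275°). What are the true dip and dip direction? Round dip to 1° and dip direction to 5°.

The two traces are lines in the plane: v₁ = (sin 230°·cos 41°, cos 230°·cos 41°, −sin 41°), v₂ = (sin 275°·cos 27°, cos 275°·cos 27°, −sin 27°).
Cross product v₁ × v₂ gives the pole to the plane: n ∝ (-0.271, -0.320, 0.475).
tan δ = √(n_x²+n_y²)/n_z = 0.419/0.475, so δ = 41.4°.
Dip direction = atan2(-0.271, -0.320) = 220° (azimuth of n's horizontal projection).

true dip 41°, dip direction 220°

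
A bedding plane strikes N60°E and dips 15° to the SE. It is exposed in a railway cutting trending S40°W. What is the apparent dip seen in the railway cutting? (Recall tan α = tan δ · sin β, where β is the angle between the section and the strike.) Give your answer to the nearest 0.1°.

The section lies 20° from the strike.
tan α = tan 15° × sin 20° = 0.2679 × 0.3420 = 0.0916
apparent dip = arctan 0.0916 = 5.24°

5.2°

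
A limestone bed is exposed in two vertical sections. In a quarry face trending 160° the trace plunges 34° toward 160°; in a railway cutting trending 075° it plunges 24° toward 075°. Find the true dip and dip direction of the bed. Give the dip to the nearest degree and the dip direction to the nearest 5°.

true dip 38°, dip direction 130°

Represent each trace as a vector plunging at its apparent dip toward its trend (east-north-up frame): v₁ = (0.284, -0.779, -0.559), v₂ = (0.882, 0.236, -0.407).
The plane normal is n = v₁ × v₂ ∝ (0.449, -0.378, 0.754).
True dip = arccos(n_z / |n|) = arccos(0.7892) = 37.9°.
Dip direction = atan2(0.449, -0.378) = 130° (azimuth of n's horizontal projection).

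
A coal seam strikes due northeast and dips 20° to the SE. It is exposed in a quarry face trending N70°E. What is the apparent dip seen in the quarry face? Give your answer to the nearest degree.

9°

The section lies 25° from the strike.
tan α = tan 20° × sin 25° = 0.3640 × 0.4226 = 0.1538
α = arctan(0.1538) = 8.74°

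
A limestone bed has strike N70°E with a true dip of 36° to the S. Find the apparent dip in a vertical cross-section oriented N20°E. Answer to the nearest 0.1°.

The section lies 50° from the strike.
tan α = tan 36° × sin 50° = 0.7265 × 0.7660 = 0.5566
α = arctan(0.5566) = 29.10°

29.1°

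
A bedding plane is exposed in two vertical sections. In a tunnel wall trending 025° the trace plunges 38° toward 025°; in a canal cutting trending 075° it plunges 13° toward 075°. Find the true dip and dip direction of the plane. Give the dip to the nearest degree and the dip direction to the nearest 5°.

true dip 41°, dip direction 000°

The two traces are lines in the plane: v₁ = (sin 25°·cos 38°, cos 25°·cos 38°, −sin 38°), v₂ = (sin 75°·cos 13°, cos 75°·cos 13°, −sin 13°).
The plane normal is n = v₁ × v₂ ∝ (0.005, 0.505, 0.588).
Dip δ = arctan(|n_h|/n_z) = arctan(0.505/0.588) = 40.6°.
Dip direction = azimuth of (n_x, n_y) = atan2(0.005, 0.505) = 1°.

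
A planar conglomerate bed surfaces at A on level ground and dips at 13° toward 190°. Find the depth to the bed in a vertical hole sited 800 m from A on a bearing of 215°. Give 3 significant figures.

The hole lies 25° from the dip direction, so the down-dip offset is 800 × cos 25° = 725.05 m.
Depth = down-dip offset × tan(dip) = 725.05 × tan 13° = 725.05 × 0.2309
Depth = 167.39 m

167 m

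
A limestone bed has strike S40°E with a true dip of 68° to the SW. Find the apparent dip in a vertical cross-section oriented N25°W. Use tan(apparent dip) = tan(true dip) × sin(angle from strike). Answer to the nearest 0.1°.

32.6°

The strike is S40°E and the section trends N25°W; the acute angle between them is β = 15°.
tan(apparent dip) = tan 68° · sin 15° = 0.6406
α = arctan(0.6406) = 32.64°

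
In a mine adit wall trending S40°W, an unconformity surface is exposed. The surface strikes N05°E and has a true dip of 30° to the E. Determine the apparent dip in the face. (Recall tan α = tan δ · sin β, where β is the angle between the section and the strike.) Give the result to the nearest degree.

The section lies 35° from the strike.
tan(apparent dip) = tan 30° · sin 35° = 0.3312
α = arctan(0.3312) = 18.32°

18°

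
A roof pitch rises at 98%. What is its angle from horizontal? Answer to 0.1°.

tan θ = 98/100 = 0.9800
θ = arctan(0.9800) = 44.42°

44.4°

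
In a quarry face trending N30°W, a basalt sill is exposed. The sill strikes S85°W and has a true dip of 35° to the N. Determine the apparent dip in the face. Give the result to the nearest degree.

32°

Angle between strike (S85°W) and section (N30°W): β = 65°.
tan α = tan 35° × sin 65° = 0.7002 × 0.9063 = 0.6346
α = arctan(0.6346) = 32.40°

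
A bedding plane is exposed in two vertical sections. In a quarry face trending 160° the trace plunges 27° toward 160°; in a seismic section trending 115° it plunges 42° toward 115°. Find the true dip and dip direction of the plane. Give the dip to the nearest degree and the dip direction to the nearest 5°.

Represent each trace as a vector plunging at its apparent dip toward its trend (east-north-up frame): v₁ = (0.305, -0.837, -0.454), v₂ = (0.674, -0.314, -0.669).
The plane normal is n = v₁ × v₂ ∝ (0.418, -0.102, 0.468).
Dip δ = arctan(|n_h|/n_z) = arctan(0.430/0.468) = 42.6°.
Dip direction = atan2(0.418, -0.102) = 104° (azimuth of n's horizontal projection).

true dip 43°, dip direction 105°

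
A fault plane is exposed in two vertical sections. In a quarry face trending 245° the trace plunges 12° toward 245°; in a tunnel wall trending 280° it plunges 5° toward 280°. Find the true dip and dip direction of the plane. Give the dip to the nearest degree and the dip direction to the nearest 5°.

true dip 15°, dip direction 210°

Represent each trace as a vector plunging at its apparent dip toward its trend (east-north-up frame): v₁ = (-0.887, -0.413, -0.208), v₂ = (-0.981, 0.173, -0.087).
The plane normal is n = v₁ × v₂ ∝ (-0.072, -0.127, 0.559).
True dip = arccos(n_z / |n|) = arccos(0.9676) = 14.6°.
Dip direction = azimuth of (n_x, n_y) = atan2(-0.072, -0.127) = 210°.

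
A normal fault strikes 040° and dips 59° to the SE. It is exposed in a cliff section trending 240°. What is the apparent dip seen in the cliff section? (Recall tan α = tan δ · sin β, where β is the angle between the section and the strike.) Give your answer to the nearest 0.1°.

29.6°

The section lies 20° from the strike.
tan(apparent dip) = tan 59° · sin 20° = 0.5692
α = arctan(0.5692) = 29.65°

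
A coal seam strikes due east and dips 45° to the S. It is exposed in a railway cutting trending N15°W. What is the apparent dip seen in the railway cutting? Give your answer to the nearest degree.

44°

The section lies 75° from the strike.
tan(apparent dip) = tan 45° · sin 75° = 0.9659
α = arctan(0.9659) = 44.01°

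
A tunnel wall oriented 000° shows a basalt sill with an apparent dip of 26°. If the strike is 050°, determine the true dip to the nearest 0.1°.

The section is 50° from the strike.
tan(true dip) = tan 26° / sin 50° = 0.6367
δ = arctan(0.6367) = 32.48°

32.5°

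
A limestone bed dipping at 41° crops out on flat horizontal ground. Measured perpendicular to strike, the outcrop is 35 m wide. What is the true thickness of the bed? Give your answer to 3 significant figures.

23.0 m

True thickness t = w · sin(dip) = 35 × sin 41°
t = 35 × 0.6561 = 22.962 m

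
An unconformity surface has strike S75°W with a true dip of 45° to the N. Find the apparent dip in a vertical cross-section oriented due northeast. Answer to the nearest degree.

27°

Angle between strike (S75°W) and section (due northeast): β = 30°.
tan(apparent dip) = tan 45° · sin 30° = 0.5000
apparent dip = arctan 0.5000 = 26.57°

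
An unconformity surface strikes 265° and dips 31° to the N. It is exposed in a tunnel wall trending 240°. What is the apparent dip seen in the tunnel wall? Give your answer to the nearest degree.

14°

The section lies 25° from the strike.
tan(apparent dip) = tan 31° · sin 25° = 0.2539
apparent dip = arctan 0.2539 = 14.25°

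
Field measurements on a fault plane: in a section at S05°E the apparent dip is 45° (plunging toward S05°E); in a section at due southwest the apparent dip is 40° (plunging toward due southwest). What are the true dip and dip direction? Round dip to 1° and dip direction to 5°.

true dip 46°, dip direction 190°

Each apparent-dip line lies in the plane. As unit vectors (x east, y north, z up), v₁ plunges 45°→S05°E and v₂ plunges 40°→due southwest.
The plane normal is n = v₁ × v₂ ∝ (-0.070, -0.423, 0.415).
True dip = arccos(n_z / |n|) = arccos(0.6958) = 45.9°.
The horizontal component of n points toward azimuth atan2(n_x, n_y) = 189°, the dip direction.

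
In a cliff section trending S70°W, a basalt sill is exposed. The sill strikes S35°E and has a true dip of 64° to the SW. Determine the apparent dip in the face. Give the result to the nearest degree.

Angle between strike (S35°E) and section (S70°W): β = 75°.
tan(apparent dip) = tan 64° · sin 75° = 1.9804
apparent dip = arctan 1.9804 = 63.21°

63°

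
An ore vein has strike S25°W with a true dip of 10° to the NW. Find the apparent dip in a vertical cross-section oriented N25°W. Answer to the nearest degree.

Angle between strike (S25°W) and section (N25°W): β = 50°.
tan(apparent dip) = tan 10° · sin 50° = 0.1351
apparent dip = arctan 0.1351 = 7.69°

8°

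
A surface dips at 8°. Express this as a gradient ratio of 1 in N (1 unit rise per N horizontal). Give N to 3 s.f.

1 : N means tan θ = 1/N, so N = 1/tan 8° = 1/0.1405

1 in 7.12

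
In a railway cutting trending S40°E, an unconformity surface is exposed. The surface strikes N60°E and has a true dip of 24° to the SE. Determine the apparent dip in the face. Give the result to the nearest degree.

24°

The section lies 80° from the strike.
tan α = tan 24° × sin 80° = 0.4452 × 0.9848 = 0.4385
apparent dip = arctan 0.4385 = 23.68°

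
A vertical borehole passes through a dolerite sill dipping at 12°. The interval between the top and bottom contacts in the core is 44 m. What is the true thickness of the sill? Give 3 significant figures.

True thickness t = h · cos(dip) = 44 × cos 12°
t = 44 × 0.9781 = 43.038 m

43.0 m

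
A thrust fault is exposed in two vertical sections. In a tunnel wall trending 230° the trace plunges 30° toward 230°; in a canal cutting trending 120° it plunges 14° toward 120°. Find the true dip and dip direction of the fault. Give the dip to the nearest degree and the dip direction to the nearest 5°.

Each apparent-dip line lies in the plane. As unit vectors (x east, y north, z up), v₁ plunges 30°→230° and v₂ plunges 14°→120°.
n = v₁ × v₂ = (-0.108, -0.581, 0.790) (taken with n_z > 0).
True dip = arccos(n_z / |n|) = arccos(0.8008) = 36.8°.
The horizontal component of n points toward azimuth atan2(n_x, n_y) = 191°, the dip direction.

true dip 37°, dip direction 190°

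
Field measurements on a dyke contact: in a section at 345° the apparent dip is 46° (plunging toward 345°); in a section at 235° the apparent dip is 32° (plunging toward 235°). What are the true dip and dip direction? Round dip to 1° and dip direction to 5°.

Represent each trace as a vector plunging at its apparent dip toward its trend (east-north-up frame): v₁ = (-0.180, 0.671, -0.719), v₂ = (-0.695, -0.486, -0.530).
The plane normal is n = v₁ × v₂ ∝ (-0.705, 0.404, 0.554).
tan δ = √(n_x²+n_y²)/n_z = 0.813/0.554, so δ = 55.8°.
Dip direction = azimuth of (n_x, n_y) = atan2(-0.705, 0.404) = 300°.

true dip 56°, dip direction 300°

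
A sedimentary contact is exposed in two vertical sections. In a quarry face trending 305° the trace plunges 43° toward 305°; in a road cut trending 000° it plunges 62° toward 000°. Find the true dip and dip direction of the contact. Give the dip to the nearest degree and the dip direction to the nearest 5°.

true dip 62°, dip direction 005°

Each apparent-dip line lies in the plane. As unit vectors (x east, y north, z up), v₁ plunges 43°→305° and v₂ plunges 62°→000°.
n = v₁ × v₂ = (0.050, 0.529, 0.281) (taken with n_z > 0).
Dip δ = arctan(|n_h|/n_z) = arctan(0.531/0.281) = 62.1°.
The horizontal component of n points toward azimuth atan2(n_x, n_y) = 5°, the dip direction.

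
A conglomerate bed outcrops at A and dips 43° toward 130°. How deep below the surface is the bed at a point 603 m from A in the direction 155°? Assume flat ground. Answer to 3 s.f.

510 m

The hole lies 25° from the dip direction, so the down-dip offset is 603 × cos 25° = 546.50 m.
Depth = down-dip offset × tan(dip) = 546.50 × tan 43° = 546.50 × 0.9325
Depth = 509.62 m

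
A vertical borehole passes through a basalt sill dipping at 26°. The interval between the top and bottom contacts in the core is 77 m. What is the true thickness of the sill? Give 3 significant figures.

69.2 m

True thickness t = h · cos(dip) = 77 × cos 26°
t = 77 × 0.8988 = 69.207 m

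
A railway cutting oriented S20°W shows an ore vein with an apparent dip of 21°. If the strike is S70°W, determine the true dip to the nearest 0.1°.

26.6°

β = acute angle between strike S70°W and section S20°W = 50°.
tan(true dip) = tan 21° / sin 50° = 0.5011
δ = arctan(0.5011) = 26.62°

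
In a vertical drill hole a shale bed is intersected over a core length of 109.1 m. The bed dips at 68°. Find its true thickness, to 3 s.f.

True thickness t = h · cos(dip) = 109.1 × cos 68°
t = 109.1 × 0.3746 = 40.870 m

40.9 m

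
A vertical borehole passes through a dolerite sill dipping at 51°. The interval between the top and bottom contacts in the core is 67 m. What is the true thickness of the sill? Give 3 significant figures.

True thickness t = h · cos(dip) = 67 × cos 51°
t = 67 × 0.6293 = 42.164 m

42.2 m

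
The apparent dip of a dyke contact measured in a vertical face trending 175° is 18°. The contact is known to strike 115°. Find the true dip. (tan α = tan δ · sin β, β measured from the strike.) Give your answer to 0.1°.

20.6°

The section is 60° from the strike.
tan δ = tan α / sin β = tan 18° / sin 60° = 0.3249 / 0.8660 = 0.3752
δ = arctan(0.3752) = 20.57°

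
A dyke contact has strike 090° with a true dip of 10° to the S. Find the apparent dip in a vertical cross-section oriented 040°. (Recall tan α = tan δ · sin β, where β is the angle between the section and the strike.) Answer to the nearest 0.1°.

7.7°

Angle between strike (090°) and section (040°): β = 50°.
tan α = tan 10° × sin 50° = 0.1763 × 0.7660 = 0.1351
apparent dip = arctan 0.1351 = 7.69°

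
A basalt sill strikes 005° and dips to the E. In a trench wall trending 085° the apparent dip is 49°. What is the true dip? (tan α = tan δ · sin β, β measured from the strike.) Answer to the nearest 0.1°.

49.4°

The section is 80° from the strike.
tan(true dip) = tan 49° / sin 80° = 1.1681
δ = arctan(1.1681) = 49.43°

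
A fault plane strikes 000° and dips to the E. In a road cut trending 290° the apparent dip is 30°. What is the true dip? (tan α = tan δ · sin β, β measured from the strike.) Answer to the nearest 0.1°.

The section is 70° from the strike.
tan δ = tan α / sin β = tan 30° / sin 70° = 0.5774 / 0.9397 = 0.6144
true dip = arctan 0.6144 = 31.57°

31.6°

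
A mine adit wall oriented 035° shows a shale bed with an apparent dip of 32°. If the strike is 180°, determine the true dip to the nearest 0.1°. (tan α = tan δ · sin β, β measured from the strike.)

β = acute angle between strike 180° and section 035° = 35°.
tan(true dip) = tan 32° / sin 35° = 1.0894
true dip = arctan 1.0894 = 47.45°

47.5°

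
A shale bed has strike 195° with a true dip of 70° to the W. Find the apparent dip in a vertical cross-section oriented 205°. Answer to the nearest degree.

Angle between strike (195°) and section (205°): β = 10°.
tan(apparent dip) = tan 70° · sin 10° = 0.4771
α = arctan(0.4771) = 25.51°

26°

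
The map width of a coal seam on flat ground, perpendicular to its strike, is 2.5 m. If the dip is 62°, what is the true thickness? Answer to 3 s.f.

True thickness t = w · sin(dip) = 2.5 × sin 62°
t = 2.5 × 0.8829 = 2.207 m

2.21 m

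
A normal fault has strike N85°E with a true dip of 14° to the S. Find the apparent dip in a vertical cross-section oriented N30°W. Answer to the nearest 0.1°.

12.7°

Angle between strike (N85°E) and section (N30°W): β = 65°.
tan α = tan 14° × sin 65° = 0.2493 × 0.9063 = 0.2260
apparent dip = arctan 0.2260 = 12.73°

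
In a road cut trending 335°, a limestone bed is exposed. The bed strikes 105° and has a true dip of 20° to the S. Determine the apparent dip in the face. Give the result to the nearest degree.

Angle between strike (105°) and section (335°): β = 50°.
tan α = tan 20° × sin 50° = 0.3640 × 0.7660 = 0.2788
α = arctan(0.2788) = 15.58°

16°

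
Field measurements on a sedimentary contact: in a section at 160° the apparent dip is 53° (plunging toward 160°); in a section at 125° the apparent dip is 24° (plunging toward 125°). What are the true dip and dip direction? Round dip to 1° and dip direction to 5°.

true dip 60°, dip direction 200°

The two traces are lines in the plane: v₁ = (sin 160°·cos 53°, cos 160°·cos 53°, −sin 53°), v₂ = (sin 125°·cos 24°, cos 125°·cos 24°, −sin 24°).
The plane normal is n = v₁ × v₂ ∝ (-0.188, -0.514, 0.315).
Dip δ = arctan(|n_h|/n_z) = arctan(0.547/0.315) = 60.1°.
Dip direction = atan2(-0.188, -0.514) = 200° (azimuth of n's horizontal projection).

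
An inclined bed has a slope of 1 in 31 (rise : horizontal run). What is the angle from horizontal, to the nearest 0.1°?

tan θ = 1/31 = 0.0323
θ = arctan(0.0323) = 1.85°

1.8°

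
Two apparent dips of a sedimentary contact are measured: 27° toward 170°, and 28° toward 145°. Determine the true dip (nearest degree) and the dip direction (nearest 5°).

The two traces are lines in the plane: v₁ = (sin 170°·cos 27°, cos 170°·cos 27°, −sin 27°), v₂ = (sin 145°·cos 28°, cos 145°·cos 28°, −sin 28°).
Cross product v₁ × v₂ gives the pole to the plane: n ∝ (0.084, -0.157, 0.332).
Dip δ = arctan(|n_h|/n_z) = arctan(0.178/0.332) = 28.2°.
Dip direction = atan2(0.084, -0.157) = 152° (azimuth of n's horizontal projection).

true dip 28°, dip direction 150°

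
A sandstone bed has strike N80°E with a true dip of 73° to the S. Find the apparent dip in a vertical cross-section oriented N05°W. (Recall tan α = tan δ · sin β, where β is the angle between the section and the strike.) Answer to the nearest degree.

The strike is N80°E and the section trends N05°W; the acute angle between them is β = 85°.
tan(apparent dip) = tan 73° · sin 85° = 3.2584
α = arctan(3.2584) = 72.94°

73°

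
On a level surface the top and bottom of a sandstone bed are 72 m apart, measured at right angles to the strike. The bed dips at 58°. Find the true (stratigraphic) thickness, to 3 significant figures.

61.1 m

True thickness t = w · sin(dip) = 72 × sin 58°
t = 72 × 0.8480 = 61.059 m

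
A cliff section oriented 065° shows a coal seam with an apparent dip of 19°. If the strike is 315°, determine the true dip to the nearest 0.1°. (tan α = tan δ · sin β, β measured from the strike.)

20.1°

The section is 70° from the strike.
tan(true dip) = tan 19° / sin 70° = 0.3664
δ = arctan(0.3664) = 20.12°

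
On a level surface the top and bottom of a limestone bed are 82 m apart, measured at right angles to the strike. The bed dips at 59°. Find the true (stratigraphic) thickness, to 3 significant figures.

70.3 m

True thickness t = w · sin(dip) = 82 × sin 59°
t = 82 × 0.8572 = 70.288 m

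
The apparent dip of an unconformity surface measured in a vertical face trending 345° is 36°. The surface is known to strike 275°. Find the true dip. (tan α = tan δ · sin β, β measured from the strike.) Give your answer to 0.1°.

37.7°

β = acute angle between strike 275° and section 345° = 70°.
tan(true dip) = tan 36° / sin 70° = 0.7732
δ = arctan(0.7732) = 37.71°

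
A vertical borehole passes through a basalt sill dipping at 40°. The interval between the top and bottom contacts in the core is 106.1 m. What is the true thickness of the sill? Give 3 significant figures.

True thickness t = h · cos(dip) = 106.1 × cos 40°
t = 106.1 × 0.7660 = 81.277 m

81.3 m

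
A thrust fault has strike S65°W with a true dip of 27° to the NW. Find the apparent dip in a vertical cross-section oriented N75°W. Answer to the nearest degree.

The strike is S65°W and the section trends N75°W; the acute angle between them is β = 40°.
tan α = tan 27° × sin 40° = 0.5095 × 0.6428 = 0.3275
apparent dip = arctan 0.3275 = 18.13°

18°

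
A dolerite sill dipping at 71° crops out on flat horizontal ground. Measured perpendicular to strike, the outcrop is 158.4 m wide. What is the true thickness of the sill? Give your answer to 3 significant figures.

150 m

True thickness t = w · sin(dip) = 158.4 × sin 71°
t = 158.4 × 0.9455 = 149.770 m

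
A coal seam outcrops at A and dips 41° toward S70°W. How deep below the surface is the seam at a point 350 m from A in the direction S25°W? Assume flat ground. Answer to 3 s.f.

215 m

The hole lies 45° from the dip direction, so the down-dip offset is 350 × cos 45° = 247.49 m.
Depth = down-dip offset × tan(dip) = 247.49 × tan 41° = 247.49 × 0.8693
Depth = 215.14 m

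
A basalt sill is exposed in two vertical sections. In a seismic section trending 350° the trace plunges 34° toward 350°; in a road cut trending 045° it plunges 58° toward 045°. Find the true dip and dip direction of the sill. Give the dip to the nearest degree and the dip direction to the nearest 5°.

true dip 58°, dip direction 055°

The two traces are lines in the plane: v₁ = (sin 350°·cos 34°, cos 350°·cos 34°, −sin 34°), v₂ = (sin 45°·cos 58°, cos 45°·cos 58°, −sin 58°).
Cross product v₁ × v₂ gives the pole to the plane: n ∝ (0.483, 0.332, 0.360).
Dip δ = arctan(|n_h|/n_z) = arctan(0.586/0.360) = 58.4°.
The horizontal component of n points toward azimuth atan2(n_x, n_y) = 56°, the dip direction.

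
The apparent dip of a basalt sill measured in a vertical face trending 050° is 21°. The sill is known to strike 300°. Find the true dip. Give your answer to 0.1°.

The section is 70° from the strike.
tan(true dip) = tan 21° / sin 70° = 0.4085
true dip = arctan 0.4085 = 22.22°

22.2°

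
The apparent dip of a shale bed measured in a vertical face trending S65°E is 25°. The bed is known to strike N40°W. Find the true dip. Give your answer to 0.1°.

47.8°

β = acute angle between strike N40°W and section S65°E = 25°.
tan(true dip) = tan 25° / sin 25° = 1.1034
true dip = arctan 1.1034 = 47.81°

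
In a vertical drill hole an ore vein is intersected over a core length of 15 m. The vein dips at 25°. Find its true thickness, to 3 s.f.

13.6 m

True thickness t = h · cos(dip) = 15 × cos 25°
t = 15 × 0.9063 = 13.595 m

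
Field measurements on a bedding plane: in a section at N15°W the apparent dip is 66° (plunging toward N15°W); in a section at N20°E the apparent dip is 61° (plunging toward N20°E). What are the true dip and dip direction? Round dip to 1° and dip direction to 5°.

true dip 66°, dip direction 345°

Represent each trace as a vector plunging at its apparent dip toward its trend (east-north-up frame): v₁ = (-0.105, 0.393, -0.914), v₂ = (0.166, 0.456, -0.875).
Cross product v₁ × v₂ gives the pole to the plane: n ∝ (-0.073, 0.244, 0.113).
Dip δ = arctan(|n_h|/n_z) = arctan(0.254/0.113) = 66.0°.
The horizontal component of n points toward azimuth atan2(n_x, n_y) = 343°, the dip direction.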